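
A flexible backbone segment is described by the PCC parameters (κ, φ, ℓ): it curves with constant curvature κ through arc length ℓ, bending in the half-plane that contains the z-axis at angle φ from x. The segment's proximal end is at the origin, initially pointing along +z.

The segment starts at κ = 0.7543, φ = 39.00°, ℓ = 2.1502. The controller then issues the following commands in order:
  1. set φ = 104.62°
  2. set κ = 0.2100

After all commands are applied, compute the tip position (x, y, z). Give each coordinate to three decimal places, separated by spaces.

initial: κ=0.7543, φ=39.00°, ℓ=2.1502
cmd 1: set φ=104.62° → (κ,φ,ℓ)=(0.7543,104.62°,2.1502) → tip=(-0.3517,1.3483,1.3240)
cmd 2: set κ=0.2100 → (κ,φ,ℓ)=(0.2100,104.62°,2.1502) → tip=(-0.1205,0.4618,2.0779)

-0.120 0.462 2.078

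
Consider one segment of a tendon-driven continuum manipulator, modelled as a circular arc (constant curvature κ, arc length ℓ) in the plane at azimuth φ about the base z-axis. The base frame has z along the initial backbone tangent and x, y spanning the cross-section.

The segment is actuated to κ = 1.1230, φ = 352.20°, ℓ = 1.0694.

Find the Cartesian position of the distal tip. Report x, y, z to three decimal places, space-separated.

0.563 -0.077 0.830

θ = κ·ℓ = 1.1230 × 1.0694 = 1.20094 rad
ρ = (1 − cos θ)/κ = (1 − 0.36149)/1.1230 = 0.56858
z = sin θ / κ = 0.93238/1.1230 = 0.83026
x = ρ cos φ = 0.56858 × cos(352.20°) = 0.56332
y = ρ sin φ = 0.56858 × sin(352.20°) = -0.07717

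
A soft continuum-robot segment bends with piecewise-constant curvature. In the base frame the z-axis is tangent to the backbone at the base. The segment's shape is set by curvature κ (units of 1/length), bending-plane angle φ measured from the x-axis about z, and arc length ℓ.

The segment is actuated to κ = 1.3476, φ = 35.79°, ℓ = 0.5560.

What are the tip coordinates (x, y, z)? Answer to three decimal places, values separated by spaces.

0.161 0.116 0.505

θ = κ·ℓ = 1.3476 × 0.5560 = 0.74927 rad
ρ = (1 − cos θ)/κ = (1 − 0.73219)/1.3476 = 0.19873
z = sin θ / κ = 0.68110/1.3476 = 0.50542
x = ρ cos φ = 0.19873 × cos(35.79°) = 0.16120
y = ρ sin φ = 0.19873 × sin(35.79°) = 0.11622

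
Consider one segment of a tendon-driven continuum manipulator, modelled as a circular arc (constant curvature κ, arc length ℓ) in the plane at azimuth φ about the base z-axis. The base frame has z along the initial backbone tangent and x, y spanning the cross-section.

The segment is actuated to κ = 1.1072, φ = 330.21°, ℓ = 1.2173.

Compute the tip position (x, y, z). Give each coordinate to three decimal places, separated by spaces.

θ = κ·ℓ = 1.1072 × 1.2173 = 1.34779 rad
ρ = (1 − cos θ)/κ = (1 − 0.22116)/1.1072 = 0.70343
z = sin θ / κ = 0.97524/1.1072 = 0.88081
x = ρ cos φ = 0.70343 × cos(330.21°) = 0.61048
y = ρ sin φ = 0.70343 × sin(330.21°) = -0.34948

0.610 -0.349 0.881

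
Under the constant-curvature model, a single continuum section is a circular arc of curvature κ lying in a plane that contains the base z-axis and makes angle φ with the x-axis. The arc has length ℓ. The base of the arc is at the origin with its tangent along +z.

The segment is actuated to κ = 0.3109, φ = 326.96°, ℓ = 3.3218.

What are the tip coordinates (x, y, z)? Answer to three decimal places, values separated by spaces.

θ = κ·ℓ = 0.3109 × 3.3218 = 1.03275 rad
ρ = (1 − cos θ)/κ = (1 − 0.51246)/0.3109 = 1.56815
z = sin θ / κ = 0.85871/0.3109 = 2.76201
x = ρ cos φ = 1.56815 × cos(326.96°) = 1.31457
y = ρ sin φ = 1.56815 × sin(326.96°) = -0.85500

1.315 -0.855 2.762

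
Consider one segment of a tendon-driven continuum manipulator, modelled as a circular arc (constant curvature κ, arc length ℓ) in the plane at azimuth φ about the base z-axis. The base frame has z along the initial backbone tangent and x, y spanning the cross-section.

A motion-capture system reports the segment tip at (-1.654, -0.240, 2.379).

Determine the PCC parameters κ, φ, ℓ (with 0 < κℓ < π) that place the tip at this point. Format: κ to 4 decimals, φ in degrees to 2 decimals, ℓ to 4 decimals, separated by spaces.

0.3954 188.26 3.0974

ρ = √(x²+y²) = √(-1.654² + -0.240²) = 1.67132
φ = atan2(y, x) mod 360° = atan2(-0.240, -1.654) = 188.2562°
|p|² = ρ² + z² = 1.67132² + 2.379² = 8.45296
κ = 2ρ / |p|² = 2×1.67132 / 8.45296 = 0.39544
θ = 2·atan2(ρ, z) = 2·atan2(1.67132, 2.379) = 1.22485 rad
ℓ = θ/κ = 1.22485/0.39544 = 3.09742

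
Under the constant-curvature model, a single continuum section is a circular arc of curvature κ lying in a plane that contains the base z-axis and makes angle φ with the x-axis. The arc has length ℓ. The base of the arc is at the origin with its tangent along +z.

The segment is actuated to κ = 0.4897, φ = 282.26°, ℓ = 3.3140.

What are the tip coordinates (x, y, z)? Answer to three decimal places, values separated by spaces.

0.456 -2.099 2.039

θ = κ·ℓ = 0.4897 × 3.3140 = 1.62287 rad
ρ = (1 − cos θ)/κ = (1 − -0.05205)/0.4897 = 2.14835
z = sin θ / κ = 0.99864/0.4897 = 2.03930
x = ρ cos φ = 2.14835 × cos(282.26°) = 0.45620
y = ρ sin φ = 2.14835 × sin(282.26°) = -2.09935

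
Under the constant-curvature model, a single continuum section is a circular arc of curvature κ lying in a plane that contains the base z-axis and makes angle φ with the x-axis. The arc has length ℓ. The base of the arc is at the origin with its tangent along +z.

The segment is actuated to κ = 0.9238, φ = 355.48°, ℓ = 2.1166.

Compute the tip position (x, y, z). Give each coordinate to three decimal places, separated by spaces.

1.484 -0.117 1.003

θ = κ·ℓ = 0.9238 × 2.1166 = 1.95532 rad
ρ = (1 − cos θ)/κ = (1 − -0.37511)/0.9238 = 1.48854
z = sin θ / κ = 0.92698/0.9238 = 1.00344
x = ρ cos φ = 1.48854 × cos(355.48°) = 1.48391
y = ρ sin φ = 1.48854 × sin(355.48°) = -0.11731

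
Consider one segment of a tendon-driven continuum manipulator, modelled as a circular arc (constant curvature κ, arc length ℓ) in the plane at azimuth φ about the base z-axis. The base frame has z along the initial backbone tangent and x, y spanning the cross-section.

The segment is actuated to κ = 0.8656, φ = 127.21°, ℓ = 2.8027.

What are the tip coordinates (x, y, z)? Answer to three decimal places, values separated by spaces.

θ = κ·ℓ = 0.8656 × 2.8027 = 2.42602 rad
ρ = (1 − cos θ)/κ = (1 − -0.75472)/0.8656 = 2.02717
z = sin θ / κ = 0.65605/0.8656 = 0.75792
x = ρ cos φ = 2.02717 × cos(127.21°) = -1.22591
y = ρ sin φ = 2.02717 × sin(127.21°) = 1.61449

-1.226 1.614 0.758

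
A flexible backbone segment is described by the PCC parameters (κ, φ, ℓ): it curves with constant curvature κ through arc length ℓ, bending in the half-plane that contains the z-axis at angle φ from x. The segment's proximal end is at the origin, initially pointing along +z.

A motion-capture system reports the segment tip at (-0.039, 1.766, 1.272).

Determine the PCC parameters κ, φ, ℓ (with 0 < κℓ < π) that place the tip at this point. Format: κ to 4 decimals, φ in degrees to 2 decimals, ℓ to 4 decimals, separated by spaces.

ρ = √(x²+y²) = √(-0.039² + 1.766²) = 1.76643
φ = atan2(y, x) mod 360° = atan2(1.766, -0.039) = 91.2651°
|p|² = ρ² + z² = 1.76643² + 1.272² = 4.73826
κ = 2ρ / |p|² = 2×1.76643 / 4.73826 = 0.74560
θ = 2·atan2(ρ, z) = 2·atan2(1.76643, 1.272) = 1.89342 rad
ℓ = θ/κ = 1.89342/0.74560 = 2.53945

0.7456 91.27 2.5394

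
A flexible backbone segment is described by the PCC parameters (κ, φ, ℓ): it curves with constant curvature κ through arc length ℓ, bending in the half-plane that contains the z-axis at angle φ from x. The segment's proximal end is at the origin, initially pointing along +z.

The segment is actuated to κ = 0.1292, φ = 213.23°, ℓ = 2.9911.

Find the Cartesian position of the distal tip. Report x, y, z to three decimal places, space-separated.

θ = κ·ℓ = 0.1292 × 2.9911 = 0.38645 rad
ρ = (1 − cos θ)/κ = (1 − 0.92625)/0.1292 = 0.57080
z = sin θ / κ = 0.37690/0.1292 = 2.91720
x = ρ cos φ = 0.57080 × cos(213.23°) = -0.47746
y = ρ sin φ = 0.57080 × sin(213.23°) = -0.31280

-0.477 -0.313 2.917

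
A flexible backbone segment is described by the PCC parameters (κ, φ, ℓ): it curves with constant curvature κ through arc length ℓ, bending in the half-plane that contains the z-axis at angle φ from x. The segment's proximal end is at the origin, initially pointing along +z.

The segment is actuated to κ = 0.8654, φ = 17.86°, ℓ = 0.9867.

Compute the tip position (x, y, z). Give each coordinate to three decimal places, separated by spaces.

θ = κ·ℓ = 0.8654 × 0.9867 = 0.85389 rad
ρ = (1 − cos θ)/κ = (1 − 0.65706)/0.8654 = 0.39628
z = sin θ / κ = 0.75384/0.8654 = 0.87109
x = ρ cos φ = 0.39628 × cos(17.86°) = 0.37719
y = ρ sin φ = 0.39628 × sin(17.86°) = 0.12154

0.377 0.122 0.871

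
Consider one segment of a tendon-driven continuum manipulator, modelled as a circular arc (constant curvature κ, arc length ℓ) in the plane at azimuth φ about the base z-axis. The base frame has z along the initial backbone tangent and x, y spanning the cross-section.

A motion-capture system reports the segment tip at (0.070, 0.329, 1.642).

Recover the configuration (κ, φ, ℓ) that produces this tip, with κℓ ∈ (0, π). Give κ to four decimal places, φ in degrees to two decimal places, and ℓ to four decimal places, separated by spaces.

ρ = √(x²+y²) = √(0.070² + 0.329²) = 0.33636
φ = atan2(y, x) mod 360° = atan2(0.329, 0.070) = 77.9885°
|p|² = ρ² + z² = 0.33636² + 1.642² = 2.80930
κ = 2ρ / |p|² = 2×0.33636 / 2.80930 = 0.23946
θ = 2·atan2(ρ, z) = 2·atan2(0.33636, 1.642) = 0.40411 rad
ℓ = θ/κ = 0.40411/0.23946 = 1.68756

0.2395 77.99 1.6876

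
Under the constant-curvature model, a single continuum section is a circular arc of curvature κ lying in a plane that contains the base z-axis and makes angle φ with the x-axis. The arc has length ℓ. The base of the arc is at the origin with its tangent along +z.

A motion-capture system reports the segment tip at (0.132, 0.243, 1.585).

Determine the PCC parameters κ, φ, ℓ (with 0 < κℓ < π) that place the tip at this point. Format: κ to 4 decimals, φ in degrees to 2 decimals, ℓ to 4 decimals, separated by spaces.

0.2136 61.49 1.6170

ρ = √(x²+y²) = √(0.132² + 0.243²) = 0.27654
φ = atan2(y, x) mod 360° = atan2(0.243, 0.132) = 61.4888°
|p|² = ρ² + z² = 0.27654² + 1.585² = 2.58870
κ = 2ρ / |p|² = 2×0.27654 / 2.58870 = 0.21365
θ = 2·atan2(ρ, z) = 2·atan2(0.27654, 1.585) = 0.34547 rad
ℓ = θ/κ = 0.34547/0.21365 = 1.61697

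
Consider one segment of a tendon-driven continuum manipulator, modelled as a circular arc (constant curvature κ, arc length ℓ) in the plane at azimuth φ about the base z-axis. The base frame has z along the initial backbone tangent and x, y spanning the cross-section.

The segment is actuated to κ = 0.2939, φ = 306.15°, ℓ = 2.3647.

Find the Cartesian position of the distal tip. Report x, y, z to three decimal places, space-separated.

0.466 -0.637 2.179

θ = κ·ℓ = 0.2939 × 2.3647 = 0.69499 rad
ρ = (1 − cos θ)/κ = (1 − 0.76806)/0.2939 = 0.78917
z = sin θ / κ = 0.64037/0.2939 = 2.17888
x = ρ cos φ = 0.78917 × cos(306.15°) = 0.46553
y = ρ sin φ = 0.78917 × sin(306.15°) = -0.63723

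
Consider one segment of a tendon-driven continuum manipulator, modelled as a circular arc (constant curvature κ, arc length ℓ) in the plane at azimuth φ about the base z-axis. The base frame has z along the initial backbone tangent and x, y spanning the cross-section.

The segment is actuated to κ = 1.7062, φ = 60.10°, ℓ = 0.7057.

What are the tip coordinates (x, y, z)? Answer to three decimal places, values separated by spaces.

θ = κ·ℓ = 1.7062 × 0.7057 = 1.20407 rad
ρ = (1 − cos θ)/κ = (1 − 0.35857)/1.7062 = 0.37594
z = sin θ / κ = 0.93350/1.7062 = 0.54712
x = ρ cos φ = 0.37594 × cos(60.10°) = 0.18740
y = ρ sin φ = 0.37594 × sin(60.10°) = 0.32590

0.187 0.326 0.547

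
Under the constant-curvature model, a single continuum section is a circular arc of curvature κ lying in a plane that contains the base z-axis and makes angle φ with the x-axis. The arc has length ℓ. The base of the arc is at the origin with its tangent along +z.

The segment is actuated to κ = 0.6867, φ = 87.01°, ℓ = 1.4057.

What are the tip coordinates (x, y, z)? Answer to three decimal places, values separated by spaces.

θ = κ·ℓ = 0.6867 × 1.4057 = 0.96529 rad
ρ = (1 − cos θ)/κ = (1 − 0.56918)/0.6867 = 0.62738
z = sin θ / κ = 0.82222/0.6867 = 1.19734
x = ρ cos φ = 0.62738 × cos(87.01°) = 0.03273
y = ρ sin φ = 0.62738 × sin(87.01°) = 0.62653

0.033 0.627 1.197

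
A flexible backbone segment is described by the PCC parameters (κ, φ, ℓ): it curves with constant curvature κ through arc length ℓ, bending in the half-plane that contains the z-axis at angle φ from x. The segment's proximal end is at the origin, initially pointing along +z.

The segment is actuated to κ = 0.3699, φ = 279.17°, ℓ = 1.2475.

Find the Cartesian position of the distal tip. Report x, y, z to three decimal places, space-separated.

0.045 -0.279 1.204

θ = κ·ℓ = 0.3699 × 1.2475 = 0.46145 rad
ρ = (1 − cos θ)/κ = (1 − 0.89541)/0.3699 = 0.28276
z = sin θ / κ = 0.44525/0.3699 = 1.20370
x = ρ cos φ = 0.28276 × cos(279.17°) = 0.04506
y = ρ sin φ = 0.28276 × sin(279.17°) = -0.27914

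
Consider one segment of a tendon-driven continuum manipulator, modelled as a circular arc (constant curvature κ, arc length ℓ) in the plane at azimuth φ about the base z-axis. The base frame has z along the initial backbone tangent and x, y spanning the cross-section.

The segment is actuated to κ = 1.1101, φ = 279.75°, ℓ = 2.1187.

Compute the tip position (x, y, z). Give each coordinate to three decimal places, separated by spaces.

θ = κ·ℓ = 1.1101 × 2.1187 = 2.35197 rad
ρ = (1 − cos θ)/κ = (1 − -0.70411)/1.1101 = 1.53510
z = sin θ / κ = 0.71009/1.1101 = 0.63966
x = ρ cos φ = 1.53510 × cos(279.75°) = 0.25997
y = ρ sin φ = 1.53510 × sin(279.75°) = -1.51293

0.260 -1.513 0.640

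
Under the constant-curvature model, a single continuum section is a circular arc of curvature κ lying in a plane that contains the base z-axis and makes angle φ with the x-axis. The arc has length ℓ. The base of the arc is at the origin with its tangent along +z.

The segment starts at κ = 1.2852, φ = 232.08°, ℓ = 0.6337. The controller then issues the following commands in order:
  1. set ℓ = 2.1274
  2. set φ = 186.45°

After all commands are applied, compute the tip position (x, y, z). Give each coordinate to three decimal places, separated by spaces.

-1.483 -0.168 0.308

initial: κ=1.2852, φ=232.08°, ℓ=0.6337
cmd 1: set ℓ=2.1274 → (κ,φ,ℓ)=(1.2852,232.08°,2.1274) → tip=(-0.9172,-1.1774,0.3083)
cmd 2: set φ=186.45° → (κ,φ,ℓ)=(1.2852,186.45°,2.1274) → tip=(-1.4830,-0.1677,0.3083)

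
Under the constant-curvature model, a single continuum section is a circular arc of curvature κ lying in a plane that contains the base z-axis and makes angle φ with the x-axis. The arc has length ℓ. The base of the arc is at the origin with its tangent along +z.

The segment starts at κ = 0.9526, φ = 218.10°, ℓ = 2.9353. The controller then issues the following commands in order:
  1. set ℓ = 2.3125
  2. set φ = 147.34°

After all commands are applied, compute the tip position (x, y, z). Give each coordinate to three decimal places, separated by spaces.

initial: κ=0.9526, φ=218.10°, ℓ=2.9353
cmd 1: set ℓ=2.3125 → (κ,φ,ℓ)=(0.9526,218.10°,2.3125) → tip=(-1.3142,-1.0304,0.8469)
cmd 2: set φ=147.34° → (κ,φ,ℓ)=(0.9526,147.34°,2.3125) → tip=(-1.4059,0.9012,0.8469)

-1.406 0.901 0.847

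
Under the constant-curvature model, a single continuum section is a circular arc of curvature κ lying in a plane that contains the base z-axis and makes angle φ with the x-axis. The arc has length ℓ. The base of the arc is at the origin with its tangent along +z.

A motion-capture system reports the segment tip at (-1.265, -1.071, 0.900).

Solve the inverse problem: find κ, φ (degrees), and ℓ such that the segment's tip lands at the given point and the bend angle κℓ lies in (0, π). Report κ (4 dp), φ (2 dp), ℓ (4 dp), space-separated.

0.9319 220.25 2.3036

ρ = √(x²+y²) = √(-1.265² + -1.071²) = 1.65749
φ = atan2(y, x) mod 360° = atan2(-1.071, -1.265) = 220.2526°
|p|² = ρ² + z² = 1.65749² + 0.900² = 3.55727
κ = 2ρ / |p|² = 2×1.65749 / 3.55727 = 0.93189
θ = 2·atan2(ρ, z) = 2·atan2(1.65749, 0.900) = 2.14670 rad
ℓ = θ/κ = 2.14670/0.93189 = 2.30360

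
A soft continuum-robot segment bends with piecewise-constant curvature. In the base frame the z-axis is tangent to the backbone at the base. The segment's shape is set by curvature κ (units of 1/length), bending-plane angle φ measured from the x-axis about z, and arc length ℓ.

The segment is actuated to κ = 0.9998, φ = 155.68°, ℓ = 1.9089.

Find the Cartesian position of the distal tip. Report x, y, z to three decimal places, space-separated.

θ = κ·ℓ = 0.9998 × 1.9089 = 1.90852 rad
ρ = (1 − cos θ)/κ = (1 − -0.33134)/0.9998 = 1.33160
z = sin θ / κ = 0.94351/0.9998 = 0.94370
x = ρ cos φ = 1.33160 × cos(155.68°) = -1.21344
y = ρ sin φ = 1.33160 × sin(155.68°) = 0.54840

-1.213 0.548 0.944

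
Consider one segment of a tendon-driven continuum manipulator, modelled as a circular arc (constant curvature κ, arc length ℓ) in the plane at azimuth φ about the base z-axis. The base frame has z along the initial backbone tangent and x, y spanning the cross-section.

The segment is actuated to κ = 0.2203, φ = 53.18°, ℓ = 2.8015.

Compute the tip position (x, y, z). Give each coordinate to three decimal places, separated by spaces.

0.502 0.670 2.627

θ = κ·ℓ = 0.2203 × 2.8015 = 0.61717 rad
ρ = (1 − cos θ)/κ = (1 − 0.81552)/0.2203 = 0.83741
z = sin θ / κ = 0.57873/0.2203 = 2.62701
x = ρ cos φ = 0.83741 × cos(53.18°) = 0.50186
y = ρ sin φ = 0.83741 × sin(53.18°) = 0.67036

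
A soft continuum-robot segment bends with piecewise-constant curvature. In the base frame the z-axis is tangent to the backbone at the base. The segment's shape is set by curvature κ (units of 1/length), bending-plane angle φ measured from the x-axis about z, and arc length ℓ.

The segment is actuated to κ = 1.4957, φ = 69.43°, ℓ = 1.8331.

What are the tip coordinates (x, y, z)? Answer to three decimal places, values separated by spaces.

0.451 1.203 0.260

θ = κ·ℓ = 1.4957 × 1.8331 = 2.74177 rad
ρ = (1 − cos θ)/κ = (1 − -0.92113)/1.4957 = 1.28443
z = sin θ / κ = 0.38926/1.4957 = 0.26025
x = ρ cos φ = 1.28443 × cos(69.43°) = 0.45129
y = ρ sin φ = 1.28443 × sin(69.43°) = 1.20254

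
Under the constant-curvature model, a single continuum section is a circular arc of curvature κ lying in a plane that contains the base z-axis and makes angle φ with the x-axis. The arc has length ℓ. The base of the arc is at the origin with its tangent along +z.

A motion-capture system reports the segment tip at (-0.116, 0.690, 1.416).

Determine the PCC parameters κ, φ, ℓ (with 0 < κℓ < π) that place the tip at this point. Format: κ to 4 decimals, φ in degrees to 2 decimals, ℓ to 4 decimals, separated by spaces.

0.5610 99.54 1.6363

ρ = √(x²+y²) = √(-0.116² + 0.690²) = 0.69968
φ = atan2(y, x) mod 360° = atan2(0.690, -0.116) = 99.5431°
|p|² = ρ² + z² = 0.69968² + 1.416² = 2.49461
κ = 2ρ / |p|² = 2×0.69968 / 2.49461 = 0.56096
θ = 2·atan2(ρ, z) = 2·atan2(0.69968, 1.416) = 0.91788 rad
ℓ = θ/κ = 0.91788/0.56096 = 1.63627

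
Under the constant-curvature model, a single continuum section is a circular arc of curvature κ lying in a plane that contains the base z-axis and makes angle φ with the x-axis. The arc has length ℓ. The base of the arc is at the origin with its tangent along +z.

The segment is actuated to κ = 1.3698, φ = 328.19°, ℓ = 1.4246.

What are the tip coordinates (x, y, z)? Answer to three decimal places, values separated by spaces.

0.851 -0.528 0.678

θ = κ·ℓ = 1.3698 × 1.4246 = 1.95142 rad
ρ = (1 − cos θ)/κ = (1 − -0.37150)/1.3698 = 1.00124
z = sin θ / κ = 0.92843/1.3698 = 0.67779
x = ρ cos φ = 1.00124 × cos(328.19°) = 0.85085
y = ρ sin φ = 1.00124 × sin(328.19°) = -0.52776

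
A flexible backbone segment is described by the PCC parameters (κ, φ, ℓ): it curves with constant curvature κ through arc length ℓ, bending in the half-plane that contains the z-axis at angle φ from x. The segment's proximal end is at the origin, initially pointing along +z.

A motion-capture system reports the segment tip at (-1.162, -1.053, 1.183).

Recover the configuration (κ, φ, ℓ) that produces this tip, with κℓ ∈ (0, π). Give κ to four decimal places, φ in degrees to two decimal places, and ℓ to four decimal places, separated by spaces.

ρ = √(x²+y²) = √(-1.162² + -1.053²) = 1.56814
φ = atan2(y, x) mod 360° = atan2(-1.053, -1.162) = 222.1828°
|p|² = ρ² + z² = 1.56814² + 1.183² = 3.85854
κ = 2ρ / |p|² = 2×1.56814 / 3.85854 = 0.81281
θ = 2·atan2(ρ, z) = 2·atan2(1.56814, 1.183) = 1.84897 rad
ℓ = θ/κ = 1.84897/0.81281 = 2.27478

0.8128 222.18 2.2748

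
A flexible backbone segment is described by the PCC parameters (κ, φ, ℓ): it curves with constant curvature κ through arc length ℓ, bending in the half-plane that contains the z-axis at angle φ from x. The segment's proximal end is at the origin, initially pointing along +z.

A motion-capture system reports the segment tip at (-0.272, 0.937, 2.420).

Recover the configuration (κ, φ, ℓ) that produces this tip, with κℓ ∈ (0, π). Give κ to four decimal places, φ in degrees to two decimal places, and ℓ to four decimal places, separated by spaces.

ρ = √(x²+y²) = √(-0.272² + 0.937²) = 0.97568
φ = atan2(y, x) mod 360° = atan2(0.937, -0.272) = 106.1874°
|p|² = ρ² + z² = 0.97568² + 2.420² = 6.80835
κ = 2ρ / |p|² = 2×0.97568 / 6.80835 = 0.28661
θ = 2·atan2(ρ, z) = 2·atan2(0.97568, 2.420) = 0.76648 rad
ℓ = θ/κ = 0.76648/0.28661 = 2.67427

0.2866 106.19 2.6743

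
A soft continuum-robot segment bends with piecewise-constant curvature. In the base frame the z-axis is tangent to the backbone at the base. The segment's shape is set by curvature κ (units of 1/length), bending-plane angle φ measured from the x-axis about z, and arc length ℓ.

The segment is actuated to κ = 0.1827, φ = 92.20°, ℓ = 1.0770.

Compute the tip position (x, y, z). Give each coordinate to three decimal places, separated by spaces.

-0.004 0.106 1.070

θ = κ·ℓ = 0.1827 × 1.0770 = 0.19677 rad
ρ = (1 − cos θ)/κ = (1 − 0.98070)/0.1827 = 0.10562
z = sin θ / κ = 0.19550/0.1827 = 1.07006
x = ρ cos φ = 0.10562 × cos(92.20°) = -0.00405
y = ρ sin φ = 0.10562 × sin(92.20°) = 0.10554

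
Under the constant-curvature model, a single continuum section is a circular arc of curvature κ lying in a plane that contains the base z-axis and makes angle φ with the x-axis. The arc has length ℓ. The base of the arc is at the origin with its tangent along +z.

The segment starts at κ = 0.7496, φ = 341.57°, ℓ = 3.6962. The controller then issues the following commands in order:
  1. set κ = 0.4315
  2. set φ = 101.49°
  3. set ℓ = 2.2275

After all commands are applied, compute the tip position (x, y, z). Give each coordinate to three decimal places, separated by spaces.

-0.197 0.971 1.900

initial: κ=0.7496, φ=341.57°, ℓ=3.6962
cmd 1: set κ=0.4315 → (κ,φ,ℓ)=(0.4315,341.57°,3.6962) → tip=(2.2516,-0.7503,2.3168)
cmd 2: set φ=101.49° → (κ,φ,ℓ)=(0.4315,101.49°,3.6962) → tip=(-0.4728,2.3258,2.3168)
cmd 3: set ℓ=2.2275 → (κ,φ,ℓ)=(0.4315,101.49°,2.2275) → tip=(-0.1973,0.9707,1.9000)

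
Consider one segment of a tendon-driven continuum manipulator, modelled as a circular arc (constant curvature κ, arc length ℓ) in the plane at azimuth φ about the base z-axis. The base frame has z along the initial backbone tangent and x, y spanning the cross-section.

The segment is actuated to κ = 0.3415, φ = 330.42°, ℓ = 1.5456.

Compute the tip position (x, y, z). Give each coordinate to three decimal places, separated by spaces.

θ = κ·ℓ = 0.3415 × 1.5456 = 0.52782 rad
ρ = (1 − cos θ)/κ = (1 − 0.86391)/0.3415 = 0.39852
z = sin θ / κ = 0.50365/0.3415 = 1.47483
x = ρ cos φ = 0.39852 × cos(330.42°) = 0.34658
y = ρ sin φ = 0.39852 × sin(330.42°) = -0.19672

0.347 -0.197 1.475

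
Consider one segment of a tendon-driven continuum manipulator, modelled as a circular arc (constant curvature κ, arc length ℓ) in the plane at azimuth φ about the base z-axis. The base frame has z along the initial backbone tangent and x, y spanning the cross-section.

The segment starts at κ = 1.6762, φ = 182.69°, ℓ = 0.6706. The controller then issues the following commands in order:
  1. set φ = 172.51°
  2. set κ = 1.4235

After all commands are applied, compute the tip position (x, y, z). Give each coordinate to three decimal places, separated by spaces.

initial: κ=1.6762, φ=182.69°, ℓ=0.6706
cmd 1: set φ=172.51° → (κ,φ,ℓ)=(1.6762,172.51°,0.6706) → tip=(-0.3360,0.0442,0.5380)
cmd 2: set κ=1.4235 → (κ,φ,ℓ)=(1.4235,172.51°,0.6706) → tip=(-0.2940,0.0386,0.5733)

-0.294 0.039 0.573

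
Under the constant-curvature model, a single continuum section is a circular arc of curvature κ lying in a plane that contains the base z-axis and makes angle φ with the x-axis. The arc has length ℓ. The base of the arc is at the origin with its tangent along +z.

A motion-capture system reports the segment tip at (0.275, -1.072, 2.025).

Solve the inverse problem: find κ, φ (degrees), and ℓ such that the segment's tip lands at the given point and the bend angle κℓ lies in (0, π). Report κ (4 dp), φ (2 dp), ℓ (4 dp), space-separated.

ρ = √(x²+y²) = √(0.275² + -1.072²) = 1.10671
φ = atan2(y, x) mod 360° = atan2(-1.072, 0.275) = 284.3878°
|p|² = ρ² + z² = 1.10671² + 2.025² = 5.32543
κ = 2ρ / |p|² = 2×1.10671 / 5.32543 = 0.41563
θ = 2·atan2(ρ, z) = 2·atan2(1.10671, 2.025) = 1.00034 rad
ℓ = θ/κ = 1.00034/0.41563 = 2.40679

0.4156 284.39 2.4068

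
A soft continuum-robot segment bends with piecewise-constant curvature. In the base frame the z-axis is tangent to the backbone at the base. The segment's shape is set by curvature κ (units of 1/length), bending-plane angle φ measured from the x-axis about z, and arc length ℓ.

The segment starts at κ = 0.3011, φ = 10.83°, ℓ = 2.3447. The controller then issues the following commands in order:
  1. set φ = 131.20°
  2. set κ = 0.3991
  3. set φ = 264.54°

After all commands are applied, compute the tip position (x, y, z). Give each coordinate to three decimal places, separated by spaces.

-0.097 -1.015 2.017

initial: κ=0.3011, φ=10.83°, ℓ=2.3447
cmd 1: set φ=131.20° → (κ,φ,ℓ)=(0.3011,131.20°,2.3447) → tip=(-0.5229,0.5973,2.1547)
cmd 2: set κ=0.3991 → (κ,φ,ℓ)=(0.3991,131.20°,2.3447) → tip=(-0.6714,0.7669,2.0172)
cmd 3: set φ=264.54° → (κ,φ,ℓ)=(0.3991,264.54°,2.3447) → tip=(-0.0970,-1.0147,2.0172)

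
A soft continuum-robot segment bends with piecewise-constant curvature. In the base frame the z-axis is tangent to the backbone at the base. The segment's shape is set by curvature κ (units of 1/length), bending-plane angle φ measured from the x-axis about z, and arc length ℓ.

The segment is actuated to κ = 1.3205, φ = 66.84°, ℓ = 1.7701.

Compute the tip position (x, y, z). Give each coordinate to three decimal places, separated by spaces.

θ = κ·ℓ = 1.3205 × 1.7701 = 2.33742 rad
ρ = (1 − cos θ)/κ = (1 − -0.69371)/1.3205 = 1.28262
z = sin θ / κ = 0.72026/1.3205 = 0.54544
x = ρ cos φ = 1.28262 × cos(66.84°) = 0.50446
y = ρ sin φ = 1.28262 × sin(66.84°) = 1.17926

0.504 1.179 0.545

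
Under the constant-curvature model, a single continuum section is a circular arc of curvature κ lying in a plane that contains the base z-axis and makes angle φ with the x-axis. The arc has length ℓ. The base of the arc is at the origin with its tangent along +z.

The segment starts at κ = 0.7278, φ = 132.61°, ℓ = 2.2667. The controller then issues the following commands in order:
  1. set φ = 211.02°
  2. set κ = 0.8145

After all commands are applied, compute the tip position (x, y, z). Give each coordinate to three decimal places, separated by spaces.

-1.338 -0.805 1.181

initial: κ=0.7278, φ=132.61°, ℓ=2.2667
cmd 1: set φ=211.02° → (κ,φ,ℓ)=(0.7278,211.02°,2.2667) → tip=(-1.2703,-0.7639,1.3697)
cmd 2: set κ=0.8145 → (κ,φ,ℓ)=(0.8145,211.02°,2.2667) → tip=(-1.3383,-0.8048,1.1815)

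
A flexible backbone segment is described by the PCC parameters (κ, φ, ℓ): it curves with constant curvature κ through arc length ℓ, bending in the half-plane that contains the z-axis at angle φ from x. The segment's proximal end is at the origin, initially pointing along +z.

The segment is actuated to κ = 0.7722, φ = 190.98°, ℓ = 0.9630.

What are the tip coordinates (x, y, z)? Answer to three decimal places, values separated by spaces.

-0.336 -0.065 0.877

θ = κ·ℓ = 0.7722 × 0.9630 = 0.74363 rad
ρ = (1 − cos θ)/κ = (1 − 0.73602)/0.7722 = 0.34186
z = sin θ / κ = 0.67696/0.7722 = 0.87667
x = ρ cos φ = 0.34186 × cos(190.98°) = -0.33560
y = ρ sin φ = 0.34186 × sin(190.98°) = -0.06511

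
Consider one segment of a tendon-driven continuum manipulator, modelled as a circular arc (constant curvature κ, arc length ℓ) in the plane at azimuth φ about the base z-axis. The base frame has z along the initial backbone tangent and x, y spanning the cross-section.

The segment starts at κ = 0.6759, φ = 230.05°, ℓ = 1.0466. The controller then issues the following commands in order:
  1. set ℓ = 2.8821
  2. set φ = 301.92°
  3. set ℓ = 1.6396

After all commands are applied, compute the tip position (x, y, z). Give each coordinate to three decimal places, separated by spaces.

initial: κ=0.6759, φ=230.05°, ℓ=1.0466
cmd 1: set ℓ=2.8821 → (κ,φ,ℓ)=(0.6759,230.05°,2.8821) → tip=(-1.2999,-1.5520,1.3755)
cmd 2: set φ=301.92° → (κ,φ,ℓ)=(0.6759,301.92°,2.8821) → tip=(1.0704,-1.7183,1.3755)
cmd 3: set ℓ=1.6396 → (κ,φ,ℓ)=(0.6759,301.92°,1.6396) → tip=(0.4332,-0.6954,1.3240)

0.433 -0.695 1.324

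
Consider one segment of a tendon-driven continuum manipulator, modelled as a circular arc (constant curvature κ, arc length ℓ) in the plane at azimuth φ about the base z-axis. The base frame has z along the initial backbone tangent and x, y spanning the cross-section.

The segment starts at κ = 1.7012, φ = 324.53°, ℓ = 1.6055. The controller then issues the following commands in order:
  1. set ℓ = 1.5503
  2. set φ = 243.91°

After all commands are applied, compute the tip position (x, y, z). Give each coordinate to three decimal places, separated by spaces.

-0.485 -0.990 0.284

initial: κ=1.7012, φ=324.53°, ℓ=1.6055
cmd 1: set ℓ=1.5503 → (κ,φ,ℓ)=(1.7012,324.53°,1.5503) → tip=(0.8979,-0.6397,0.2840)
cmd 2: set φ=243.91° → (κ,φ,ℓ)=(1.7012,243.91°,1.5503) → tip=(-0.4849,-0.9901,0.2840)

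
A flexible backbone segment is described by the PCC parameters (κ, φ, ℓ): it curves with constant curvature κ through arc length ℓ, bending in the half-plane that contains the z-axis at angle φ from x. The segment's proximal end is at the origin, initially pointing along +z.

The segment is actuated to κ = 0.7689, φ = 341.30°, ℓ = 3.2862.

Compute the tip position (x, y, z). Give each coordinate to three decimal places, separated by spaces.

θ = κ·ℓ = 0.7689 × 3.2862 = 2.52676 rad
ρ = (1 − cos θ)/κ = (1 − -0.81687)/0.7689 = 2.36295
z = sin θ / κ = 0.57682/0.7689 = 0.75019
x = ρ cos φ = 2.36295 × cos(341.30°) = 2.23821
y = ρ sin φ = 2.36295 × sin(341.30°) = -0.75759

2.238 -0.758 0.750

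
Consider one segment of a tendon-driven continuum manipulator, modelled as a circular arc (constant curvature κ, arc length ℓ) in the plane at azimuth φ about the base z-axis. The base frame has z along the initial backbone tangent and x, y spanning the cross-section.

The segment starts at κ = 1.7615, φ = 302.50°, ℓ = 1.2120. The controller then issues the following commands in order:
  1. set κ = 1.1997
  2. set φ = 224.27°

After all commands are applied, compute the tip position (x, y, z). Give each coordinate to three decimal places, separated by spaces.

-0.527 -0.514 0.828

initial: κ=1.7615, φ=302.50°, ℓ=1.2120
cmd 1: set κ=1.1997 → (κ,φ,ℓ)=(1.1997,302.50°,1.2120) → tip=(0.3957,-0.6211,0.8279)
cmd 2: set φ=224.27° → (κ,φ,ℓ)=(1.1997,224.27°,1.2120) → tip=(-0.5273,-0.5141,0.8279)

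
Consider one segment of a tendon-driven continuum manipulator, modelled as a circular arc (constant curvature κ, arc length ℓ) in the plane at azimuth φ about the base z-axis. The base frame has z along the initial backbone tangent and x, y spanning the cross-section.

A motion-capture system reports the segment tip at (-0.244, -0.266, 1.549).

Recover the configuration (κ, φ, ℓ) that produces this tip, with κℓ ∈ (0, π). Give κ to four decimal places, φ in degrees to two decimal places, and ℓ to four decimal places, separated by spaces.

ρ = √(x²+y²) = √(-0.244² + -0.266²) = 0.36096
φ = atan2(y, x) mod 360° = atan2(-0.266, -0.244) = 227.4701°
|p|² = ρ² + z² = 0.36096² + 1.549² = 2.52969
κ = 2ρ / |p|² = 2×0.36096 / 2.52969 = 0.28538
θ = 2·atan2(ρ, z) = 2·atan2(0.36096, 1.549) = 0.45788 rad
ℓ = θ/κ = 0.45788/0.28538 = 1.60448

0.2854 227.47 1.6045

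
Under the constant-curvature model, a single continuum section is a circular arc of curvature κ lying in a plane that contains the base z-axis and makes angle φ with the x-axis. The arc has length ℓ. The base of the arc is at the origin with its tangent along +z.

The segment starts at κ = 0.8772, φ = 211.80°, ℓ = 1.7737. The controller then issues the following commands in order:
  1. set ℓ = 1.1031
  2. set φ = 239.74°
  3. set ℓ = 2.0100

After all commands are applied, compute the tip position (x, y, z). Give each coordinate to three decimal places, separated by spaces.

-0.684 -1.173 1.119

initial: κ=0.8772, φ=211.80°, ℓ=1.7737
cmd 1: set ℓ=1.1031 → (κ,φ,ℓ)=(0.8772,211.80°,1.1031) → tip=(-0.4193,-0.2600,0.9388)
cmd 2: set φ=239.74° → (κ,φ,ℓ)=(0.8772,239.74°,1.1031) → tip=(-0.2486,-0.4261,0.9388)
cmd 3: set ℓ=2.0100 → (κ,φ,ℓ)=(0.8772,239.74°,2.0100) → tip=(-0.6843,-1.1729,1.1190)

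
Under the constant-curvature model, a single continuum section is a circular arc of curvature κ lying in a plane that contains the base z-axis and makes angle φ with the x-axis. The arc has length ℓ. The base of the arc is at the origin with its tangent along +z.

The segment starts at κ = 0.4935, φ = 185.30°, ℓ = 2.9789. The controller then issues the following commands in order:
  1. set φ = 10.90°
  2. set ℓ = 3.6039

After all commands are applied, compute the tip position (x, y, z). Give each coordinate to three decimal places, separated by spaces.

initial: κ=0.4935, φ=185.30°, ℓ=2.9789
cmd 1: set φ=10.90° → (κ,φ,ℓ)=(0.4935,10.90°,2.9789) → tip=(1.7897,0.3446,2.0161)
cmd 2: set ℓ=3.6039 → (κ,φ,ℓ)=(0.4935,10.90°,3.6039) → tip=(2.4002,0.4622,1.9828)

2.400 0.462 1.983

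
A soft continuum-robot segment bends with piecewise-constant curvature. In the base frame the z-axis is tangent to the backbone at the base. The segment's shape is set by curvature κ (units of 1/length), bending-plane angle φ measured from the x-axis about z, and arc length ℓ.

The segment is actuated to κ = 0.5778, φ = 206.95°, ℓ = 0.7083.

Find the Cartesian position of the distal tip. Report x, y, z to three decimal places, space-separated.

θ = κ·ℓ = 0.5778 × 0.7083 = 0.40926 rad
ρ = (1 − cos θ)/κ = (1 − 0.91742)/0.5778 = 0.14293
z = sin θ / κ = 0.39793/0.5778 = 0.68869
x = ρ cos φ = 0.14293 × cos(206.95°) = -0.12740
y = ρ sin φ = 0.14293 × sin(206.95°) = -0.06478

-0.127 -0.065 0.689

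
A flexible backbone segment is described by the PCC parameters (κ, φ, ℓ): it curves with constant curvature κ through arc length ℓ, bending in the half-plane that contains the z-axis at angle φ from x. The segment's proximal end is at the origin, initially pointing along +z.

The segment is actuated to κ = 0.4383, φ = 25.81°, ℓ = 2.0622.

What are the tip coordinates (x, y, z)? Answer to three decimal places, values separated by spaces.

0.783 0.379 1.793

θ = κ·ℓ = 0.4383 × 2.0622 = 0.90386 rad
ρ = (1 − cos θ)/κ = (1 − 0.61858)/0.4383 = 0.87023
z = sin θ / κ = 0.78572/0.4383 = 1.79266
x = ρ cos φ = 0.87023 × cos(25.81°) = 0.78341
y = ρ sin φ = 0.87023 × sin(25.81°) = 0.37889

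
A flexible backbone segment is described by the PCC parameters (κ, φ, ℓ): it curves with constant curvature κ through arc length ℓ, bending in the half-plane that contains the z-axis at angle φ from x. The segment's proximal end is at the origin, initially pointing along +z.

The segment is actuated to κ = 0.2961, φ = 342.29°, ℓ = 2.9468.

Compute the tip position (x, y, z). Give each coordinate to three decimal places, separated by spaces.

1.149 -0.367 2.587

θ = κ·ℓ = 0.2961 × 2.9468 = 0.87255 rad
ρ = (1 − cos θ)/κ = (1 − 0.64288)/0.2961 = 1.20609
z = sin θ / κ = 0.76597/0.2961 = 2.58686
x = ρ cos φ = 1.20609 × cos(342.29°) = 1.14893
y = ρ sin φ = 1.20609 × sin(342.29°) = -0.36689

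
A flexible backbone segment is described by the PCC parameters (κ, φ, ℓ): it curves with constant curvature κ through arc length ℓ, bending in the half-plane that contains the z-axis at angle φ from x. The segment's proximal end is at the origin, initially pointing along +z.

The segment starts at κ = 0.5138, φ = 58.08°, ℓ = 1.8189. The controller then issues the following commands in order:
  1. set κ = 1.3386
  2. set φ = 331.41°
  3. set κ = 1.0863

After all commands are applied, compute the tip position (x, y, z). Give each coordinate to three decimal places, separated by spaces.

1.127 -0.614 0.846

initial: κ=0.5138, φ=58.08°, ℓ=1.8189
cmd 1: set κ=1.3386 → (κ,φ,ℓ)=(1.3386,58.08°,1.8189) → tip=(0.6954,1.1163,0.4851)
cmd 2: set φ=331.41° → (κ,φ,ℓ)=(1.3386,331.41°,1.8189) → tip=(1.1548,-0.6293,0.4851)
cmd 3: set κ=1.0863 → (κ,φ,ℓ)=(1.0863,331.41°,1.8189) → tip=(1.1269,-0.6141,0.8461)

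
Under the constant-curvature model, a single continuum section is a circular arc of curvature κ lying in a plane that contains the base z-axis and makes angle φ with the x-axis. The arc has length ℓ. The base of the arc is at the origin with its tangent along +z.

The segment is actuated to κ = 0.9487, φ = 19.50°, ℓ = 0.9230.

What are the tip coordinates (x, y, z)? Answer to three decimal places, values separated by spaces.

0.357 0.126 0.809

θ = κ·ℓ = 0.9487 × 0.9230 = 0.87565 rad
ρ = (1 − cos θ)/κ = (1 − 0.64050)/0.9487 = 0.37894
z = sin θ / κ = 0.76796/0.9487 = 0.80949
x = ρ cos φ = 0.37894 × cos(19.50°) = 0.35721
y = ρ sin φ = 0.37894 × sin(19.50°) = 0.12649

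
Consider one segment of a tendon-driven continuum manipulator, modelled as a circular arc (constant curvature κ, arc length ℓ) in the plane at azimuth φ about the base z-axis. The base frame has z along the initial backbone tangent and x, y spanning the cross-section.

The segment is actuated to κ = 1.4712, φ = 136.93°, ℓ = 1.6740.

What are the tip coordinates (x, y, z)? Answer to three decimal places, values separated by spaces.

θ = κ·ℓ = 1.4712 × 1.6740 = 2.46279 rad
ρ = (1 − cos θ)/κ = (1 − -0.77832)/1.4712 = 1.20876
z = sin θ / κ = 0.62786/1.4712 = 0.42677
x = ρ cos φ = 1.20876 × cos(136.93°) = -0.88302
y = ρ sin φ = 1.20876 × sin(136.93°) = 0.82545

-0.883 0.825 0.427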